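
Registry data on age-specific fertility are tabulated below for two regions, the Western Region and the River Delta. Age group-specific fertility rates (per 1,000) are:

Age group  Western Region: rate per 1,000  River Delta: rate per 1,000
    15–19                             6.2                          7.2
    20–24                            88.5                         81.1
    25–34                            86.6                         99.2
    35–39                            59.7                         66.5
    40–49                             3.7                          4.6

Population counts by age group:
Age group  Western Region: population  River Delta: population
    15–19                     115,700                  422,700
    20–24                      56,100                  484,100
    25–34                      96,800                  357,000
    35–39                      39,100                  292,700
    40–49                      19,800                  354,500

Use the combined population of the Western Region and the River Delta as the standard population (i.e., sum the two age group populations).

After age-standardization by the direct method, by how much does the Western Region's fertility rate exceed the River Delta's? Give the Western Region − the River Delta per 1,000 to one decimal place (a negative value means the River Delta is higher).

Combined standard total = 2,238,500; weights = 0.2405, 0.2413, 0.2027, 0.1482, 0.1672.
The Western Region: 0.2405×6.2 + 0.2413×88.5 + 0.2027×86.6 + 0.1482×59.7 + 0.1672×3.7 = 49.8719 per 1,000.
The River Delta: 0.2405×7.2 + 0.2413×81.1 + 0.2027×99.2 + 0.1482×66.5 + 0.1672×4.6 = 52.0394 per 1,000.
Difference = 49.8719 − 52.0394 = -2.1675.

-2.2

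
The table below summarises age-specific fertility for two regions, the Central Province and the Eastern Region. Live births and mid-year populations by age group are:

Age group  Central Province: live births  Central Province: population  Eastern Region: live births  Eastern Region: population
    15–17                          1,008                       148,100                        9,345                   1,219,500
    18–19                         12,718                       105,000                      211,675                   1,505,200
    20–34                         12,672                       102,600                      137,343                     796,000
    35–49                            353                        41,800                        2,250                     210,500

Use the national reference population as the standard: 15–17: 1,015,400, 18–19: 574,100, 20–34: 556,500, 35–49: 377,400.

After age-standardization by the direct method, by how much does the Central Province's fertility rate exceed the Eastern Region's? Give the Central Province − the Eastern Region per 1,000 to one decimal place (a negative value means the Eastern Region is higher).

-15.9

Age-specific rates per 1,000 for the Central Province: 6.806, 121.124, 123.509, 8.445.
For the Eastern Region: 7.663, 140.629, 172.541, 10.689.
Standard total = 2,523,400; weights = 0.4024, 0.2275, 0.2205, 0.1496.
The Central Province: 0.4024×6.806 + 0.2275×121.124 + 0.2205×123.509 + 0.1496×8.445 = 58.7969 per 1,000.
The Eastern Region: 0.4024×7.663 + 0.2275×140.629 + 0.2205×172.541 + 0.1496×10.689 = 74.7283 per 1,000.
Difference = 58.7969 − 74.7283 = -15.9315.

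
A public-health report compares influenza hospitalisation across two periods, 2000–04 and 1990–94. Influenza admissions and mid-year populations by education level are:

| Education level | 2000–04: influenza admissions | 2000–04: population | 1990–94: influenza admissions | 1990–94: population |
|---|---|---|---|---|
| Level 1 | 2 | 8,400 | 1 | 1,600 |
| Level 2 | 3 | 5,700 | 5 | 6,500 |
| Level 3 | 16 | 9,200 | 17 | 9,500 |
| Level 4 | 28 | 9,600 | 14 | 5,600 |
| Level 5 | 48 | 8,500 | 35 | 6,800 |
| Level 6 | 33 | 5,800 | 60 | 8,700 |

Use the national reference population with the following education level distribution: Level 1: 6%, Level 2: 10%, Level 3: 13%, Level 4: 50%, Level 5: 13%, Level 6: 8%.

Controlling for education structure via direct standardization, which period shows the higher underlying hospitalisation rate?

2000–04

Education-specific rates per 100,000 for 2000–04: 23.81, 52.63, 173.91, 291.67, 564.71, 568.97.
For 1990–94: 62.50, 76.92, 178.95, 250.00, 514.71, 689.66.
Standard weights: 0.06, 0.10, 0.13, 0.50, 0.13, 0.08.
2000–04: 0.0600×23.81 + 0.1000×52.63 + 0.1300×173.91 + 0.5000×291.67 + 0.1300×564.71 + 0.0800×568.97 = 294.0628 per 100,000.
1990–94: 0.0600×62.50 + 0.1000×76.92 + 0.1300×178.95 + 0.5000×250.00 + 0.1300×514.71 + 0.0800×689.66 = 281.7896 per 100,000.
The crude rates (275.42 vs 341.09) would put 1990–94 higher, but that reflects its education composition; once standardized to a common education structure, 2000–04 has the higher underlying rate.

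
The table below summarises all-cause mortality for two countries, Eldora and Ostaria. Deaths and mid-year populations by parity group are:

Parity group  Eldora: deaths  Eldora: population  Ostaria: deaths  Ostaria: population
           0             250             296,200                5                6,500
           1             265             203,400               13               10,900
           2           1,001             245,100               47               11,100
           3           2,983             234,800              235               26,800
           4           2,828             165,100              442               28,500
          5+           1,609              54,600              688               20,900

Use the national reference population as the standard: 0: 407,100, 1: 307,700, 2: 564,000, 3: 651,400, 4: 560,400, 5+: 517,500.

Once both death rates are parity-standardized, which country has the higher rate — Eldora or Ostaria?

Eldora

Parity-specific rates per 1,000 for Eldora: 0.844, 1.303, 4.084, 12.704, 17.129, 29.469.
For Ostaria: 0.769, 1.193, 4.234, 8.769, 15.509, 32.919.
Standard total = 3,008,100; weights = 0.1353, 0.1023, 0.1875, 0.2165, 0.1863, 0.1720.
Eldora: 0.1353×0.844 + 0.1023×1.303 + 0.1875×4.084 + 0.2165×12.704 + 0.1863×17.129 + 0.1720×29.469 = 12.0251 per 1,000.
Ostaria: 0.1353×0.769 + 0.1023×1.193 + 0.1875×4.234 + 0.2165×8.769 + 0.1863×15.509 + 0.1720×32.919 = 11.4713 per 1,000.
The crude rates (7.45 vs 13.66) would put Ostaria higher, but that reflects its parity composition; once standardized to a common parity structure, Eldora has the higher underlying rate.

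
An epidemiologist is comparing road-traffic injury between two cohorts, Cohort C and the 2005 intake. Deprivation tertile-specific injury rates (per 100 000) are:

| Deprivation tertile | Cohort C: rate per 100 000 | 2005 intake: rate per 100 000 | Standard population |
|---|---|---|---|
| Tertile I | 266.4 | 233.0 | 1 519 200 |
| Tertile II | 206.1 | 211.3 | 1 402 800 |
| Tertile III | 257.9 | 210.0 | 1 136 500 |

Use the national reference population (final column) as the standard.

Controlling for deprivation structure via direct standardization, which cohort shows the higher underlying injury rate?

Cohort C

Standard total = 4 058 500; weights = 0.3743, 0.3456, 0.2800.
Cohort C: 0.3743×266.4 + 0.3456×206.1 + 0.2800×257.9 = 243.1774 per 100 000.
The 2005 intake: 0.3743×233.0 + 0.3456×211.3 + 0.2800×210.0 = 219.0588 per 100 000.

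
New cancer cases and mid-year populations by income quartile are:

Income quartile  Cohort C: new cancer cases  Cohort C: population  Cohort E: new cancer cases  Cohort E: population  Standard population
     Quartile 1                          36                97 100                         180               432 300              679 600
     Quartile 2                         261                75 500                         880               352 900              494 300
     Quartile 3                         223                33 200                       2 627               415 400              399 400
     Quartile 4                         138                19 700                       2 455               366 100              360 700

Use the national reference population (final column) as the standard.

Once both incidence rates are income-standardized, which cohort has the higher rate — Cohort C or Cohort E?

Cohort C

Income-specific rates per 100 000 for Cohort C: 37.08, 345.70, 671.69, 700.51.
For Cohort E: 41.64, 249.36, 632.40, 670.58.
Standard total = 1 934 000; weights = 0.3514, 0.2556, 0.2065, 0.1865.
Cohort C: 0.3514×37.08 + 0.2556×345.70 + 0.2065×671.69 + 0.1865×700.51 = 370.7437 per 100 000.
Cohort E: 0.3514×41.64 + 0.2556×249.36 + 0.2065×632.40 + 0.1865×670.58 = 334.0317 per 100 000.
The crude rates (291.80 vs 392.03) would put Cohort E higher, but that reflects its income composition; once standardized to a common income structure, Cohort C has the higher underlying rate.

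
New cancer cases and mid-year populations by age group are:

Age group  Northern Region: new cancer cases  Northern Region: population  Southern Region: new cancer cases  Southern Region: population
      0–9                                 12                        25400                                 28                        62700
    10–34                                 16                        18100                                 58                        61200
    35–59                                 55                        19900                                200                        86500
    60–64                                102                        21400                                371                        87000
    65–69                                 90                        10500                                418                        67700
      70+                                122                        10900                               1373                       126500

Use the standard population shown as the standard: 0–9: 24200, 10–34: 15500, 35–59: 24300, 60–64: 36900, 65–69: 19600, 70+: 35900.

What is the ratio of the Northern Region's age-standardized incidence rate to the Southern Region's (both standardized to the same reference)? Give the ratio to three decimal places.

Age-specific rates per 100000 for the Northern Region: 47.24, 88.40, 276.38, 476.64, 857.14, 1119.27.
For the Southern Region: 44.66, 94.77, 231.21, 426.44, 617.43, 1085.38.
Standard total = 156400; weights = 0.1547, 0.0991, 0.1554, 0.2359, 0.1253, 0.2295.
The Northern Region: 0.1547×47.24 + 0.0991×88.40 + 0.1554×276.38 + 0.2359×476.64 + 0.1253×857.14 + 0.2295×1119.27 = 535.7996 per 100000.
The Southern Region: 0.1547×44.66 + 0.0991×94.77 + 0.1554×231.21 + 0.2359×426.44 + 0.1253×617.43 + 0.2295×1085.38 = 479.3496 per 100000.
Ratio = 535.7996 ÷ 479.3496 = 1.11776.

1.118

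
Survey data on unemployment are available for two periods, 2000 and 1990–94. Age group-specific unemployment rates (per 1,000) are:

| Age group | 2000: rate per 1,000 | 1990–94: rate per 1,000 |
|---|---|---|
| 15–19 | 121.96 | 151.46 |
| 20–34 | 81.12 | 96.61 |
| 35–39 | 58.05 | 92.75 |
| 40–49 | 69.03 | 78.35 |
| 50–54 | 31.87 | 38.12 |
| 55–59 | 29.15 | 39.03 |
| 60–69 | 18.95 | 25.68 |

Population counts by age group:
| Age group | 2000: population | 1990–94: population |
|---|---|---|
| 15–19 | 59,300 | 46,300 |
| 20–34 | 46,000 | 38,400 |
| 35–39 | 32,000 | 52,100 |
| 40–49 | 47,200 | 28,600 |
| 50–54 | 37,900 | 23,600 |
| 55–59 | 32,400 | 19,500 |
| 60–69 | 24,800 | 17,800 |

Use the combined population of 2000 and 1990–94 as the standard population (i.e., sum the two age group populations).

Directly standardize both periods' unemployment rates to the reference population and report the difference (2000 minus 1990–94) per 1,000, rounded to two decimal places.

-18.25

Combined standard total = 505,900; weights = 0.2087, 0.1668, 0.1662, 0.1498, 0.1216, 0.1026, 0.0842.
2000: 0.2087×121.96 + 0.1668×81.12 + 0.1662×58.05 + 0.1498×69.03 + 0.1216×31.87 + 0.1026×29.15 + 0.0842×18.95 = 67.4444 per 1,000.
1990–94: 0.2087×151.46 + 0.1668×96.61 + 0.1662×92.75 + 0.1498×78.35 + 0.1216×38.12 + 0.1026×39.03 + 0.0842×25.68 = 85.6914 per 1,000.
Difference = 67.4444 − 85.6914 = -18.2469.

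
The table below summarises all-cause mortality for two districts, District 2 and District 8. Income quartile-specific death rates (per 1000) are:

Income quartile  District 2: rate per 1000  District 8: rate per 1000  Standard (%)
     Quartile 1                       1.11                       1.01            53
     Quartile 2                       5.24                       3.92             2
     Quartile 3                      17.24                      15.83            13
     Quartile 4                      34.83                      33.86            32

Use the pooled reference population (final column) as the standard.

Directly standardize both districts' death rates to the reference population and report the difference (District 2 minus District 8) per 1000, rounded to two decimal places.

0.57

Standard weights: 0.53, 0.02, 0.13, 0.32.
District 2: 0.5300×1.11 + 0.0200×5.24 + 0.1300×17.24 + 0.3200×34.83 = 14.0799 per 1000.
District 8: 0.5300×1.01 + 0.0200×3.92 + 0.1300×15.83 + 0.3200×33.86 = 13.5068 per 1000.
Difference = 14.0799 − 13.5068 = 0.5731.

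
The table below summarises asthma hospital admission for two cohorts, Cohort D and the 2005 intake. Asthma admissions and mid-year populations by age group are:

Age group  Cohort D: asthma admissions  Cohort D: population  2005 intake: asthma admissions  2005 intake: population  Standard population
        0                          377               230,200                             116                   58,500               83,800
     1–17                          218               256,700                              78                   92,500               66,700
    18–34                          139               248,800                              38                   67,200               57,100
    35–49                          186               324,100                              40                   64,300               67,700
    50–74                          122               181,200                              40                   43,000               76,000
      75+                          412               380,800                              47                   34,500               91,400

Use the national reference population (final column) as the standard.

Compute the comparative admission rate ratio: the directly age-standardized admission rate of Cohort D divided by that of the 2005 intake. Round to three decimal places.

Age-specific rates per 10,000 for Cohort D: 16.38, 8.49, 5.59, 5.74, 6.73, 10.82.
For the 2005 intake: 19.83, 8.43, 5.65, 6.22, 9.30, 13.62.
Standard total = 442,700; weights = 0.1893, 0.1507, 0.1290, 0.1529, 0.1717, 0.2065.
Cohort D: 0.1893×16.38 + 0.1507×8.49 + 0.1290×5.59 + 0.1529×5.74 + 0.1717×6.73 + 0.2065×10.82 = 9.3674 per 10,000.
The 2005 intake: 0.1893×19.83 + 0.1507×8.43 + 0.1290×5.65 + 0.1529×6.22 + 0.1717×9.30 + 0.2065×13.62 = 11.1143 per 10,000.
Ratio = 9.3674 ÷ 11.1143 = 0.84283.

0.843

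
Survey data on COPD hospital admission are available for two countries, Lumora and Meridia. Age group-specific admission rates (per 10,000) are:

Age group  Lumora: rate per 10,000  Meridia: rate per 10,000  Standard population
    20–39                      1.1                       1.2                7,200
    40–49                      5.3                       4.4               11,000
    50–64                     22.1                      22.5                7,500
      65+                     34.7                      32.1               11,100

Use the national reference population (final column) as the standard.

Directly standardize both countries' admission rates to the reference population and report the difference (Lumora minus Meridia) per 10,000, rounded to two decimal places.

0.95

Standard total = 36,800; weights = 0.1957, 0.2989, 0.2038, 0.3016.
Lumora: 0.1957×1.1 + 0.2989×5.3 + 0.2038×22.1 + 0.3016×34.7 = 16.7701 per 10,000.
Meridia: 0.1957×1.2 + 0.2989×4.4 + 0.2038×22.5 + 0.3016×32.1 = 15.8179 per 10,000.
Difference = 16.7701 − 15.8179 = 0.9522.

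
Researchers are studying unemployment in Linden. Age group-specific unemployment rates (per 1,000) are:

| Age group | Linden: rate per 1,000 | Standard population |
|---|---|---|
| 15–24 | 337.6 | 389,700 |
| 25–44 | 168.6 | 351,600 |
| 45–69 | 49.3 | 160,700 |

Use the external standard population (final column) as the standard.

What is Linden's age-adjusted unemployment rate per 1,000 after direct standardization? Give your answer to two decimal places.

Standard total = 902,000; weights = 0.4320, 0.3898, 0.1782.
Standardized rate: 0.4320×337.6 + 0.3898×168.6 + 0.1782×49.3 = 220.3603 per 1,000.

220.36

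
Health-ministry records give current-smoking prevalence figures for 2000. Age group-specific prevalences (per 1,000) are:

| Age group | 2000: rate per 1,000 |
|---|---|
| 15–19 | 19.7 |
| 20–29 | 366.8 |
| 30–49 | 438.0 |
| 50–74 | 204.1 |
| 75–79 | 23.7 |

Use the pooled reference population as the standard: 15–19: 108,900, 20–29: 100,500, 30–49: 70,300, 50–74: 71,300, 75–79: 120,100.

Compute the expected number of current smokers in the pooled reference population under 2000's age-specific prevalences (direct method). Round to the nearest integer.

87199

Expected current smokers = Σ (standard pop × age-specific rate ÷ 1,000)
= 108,900×19.7/1,000 + 100,500×366.8/1,000 + 70,300×438.0/1,000 + 71,300×204.1/1,000 + 120,100×23.7/1,000
= 2145.33 + 36863.40 + 30791.40 + 14552.33 + 2846.37 = 87198.83.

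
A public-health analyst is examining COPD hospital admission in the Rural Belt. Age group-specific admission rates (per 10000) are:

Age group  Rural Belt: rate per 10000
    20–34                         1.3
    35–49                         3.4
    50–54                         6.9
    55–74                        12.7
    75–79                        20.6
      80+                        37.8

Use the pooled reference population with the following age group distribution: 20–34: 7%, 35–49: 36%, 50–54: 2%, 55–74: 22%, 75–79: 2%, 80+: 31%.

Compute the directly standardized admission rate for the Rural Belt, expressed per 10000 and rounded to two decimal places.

16.38

Standard weights: 0.07, 0.36, 0.02, 0.22, 0.02, 0.31.
Standardized rate: 0.0700×1.3 + 0.3600×3.4 + 0.0200×6.9 + 0.2200×12.7 + 0.0200×20.6 + 0.3100×37.8 = 16.3770 per 10000.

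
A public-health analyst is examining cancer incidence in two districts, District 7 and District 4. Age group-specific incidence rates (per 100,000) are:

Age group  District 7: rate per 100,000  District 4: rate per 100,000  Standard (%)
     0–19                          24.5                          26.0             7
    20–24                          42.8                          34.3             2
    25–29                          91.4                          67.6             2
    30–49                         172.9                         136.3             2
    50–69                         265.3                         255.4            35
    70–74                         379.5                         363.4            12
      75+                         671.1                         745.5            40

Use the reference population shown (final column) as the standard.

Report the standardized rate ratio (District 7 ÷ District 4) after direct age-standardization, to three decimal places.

0.947

Standard weights: 0.07, 0.02, 0.02, 0.02, 0.35, 0.12, 0.40.
District 7: 0.0700×24.5 + 0.0200×42.8 + 0.0200×91.4 + 0.0200×172.9 + 0.3500×265.3 + 0.1200×379.5 + 0.4000×671.1 = 414.6920 per 100,000.
District 4: 0.0700×26.0 + 0.0200×34.3 + 0.0200×67.6 + 0.0200×136.3 + 0.3500×255.4 + 0.1200×363.4 + 0.4000×745.5 = 437.7820 per 100,000.
Ratio = 414.6920 ÷ 437.7820 = 0.94726.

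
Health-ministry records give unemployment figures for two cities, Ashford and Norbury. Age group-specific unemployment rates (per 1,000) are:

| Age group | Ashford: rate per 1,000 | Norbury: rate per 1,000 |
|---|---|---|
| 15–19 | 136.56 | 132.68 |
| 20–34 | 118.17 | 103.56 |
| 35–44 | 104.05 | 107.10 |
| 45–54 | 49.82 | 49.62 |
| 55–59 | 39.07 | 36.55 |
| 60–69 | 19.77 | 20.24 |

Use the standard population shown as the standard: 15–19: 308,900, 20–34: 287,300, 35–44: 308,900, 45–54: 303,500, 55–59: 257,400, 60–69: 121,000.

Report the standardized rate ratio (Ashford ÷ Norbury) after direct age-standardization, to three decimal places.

1.039

Standard total = 1,587,000; weights = 0.1946, 0.1810, 0.1946, 0.1912, 0.1622, 0.0762.
Ashford: 0.1946×136.56 + 0.1810×118.17 + 0.1946×104.05 + 0.1912×49.82 + 0.1622×39.07 + 0.0762×19.77 = 85.5979 per 1,000.
Norbury: 0.1946×132.68 + 0.1810×103.56 + 0.1946×107.10 + 0.1912×49.62 + 0.1622×36.55 + 0.0762×20.24 = 82.3803 per 1,000.
Ratio = 85.5979 ÷ 82.3803 = 1.03906.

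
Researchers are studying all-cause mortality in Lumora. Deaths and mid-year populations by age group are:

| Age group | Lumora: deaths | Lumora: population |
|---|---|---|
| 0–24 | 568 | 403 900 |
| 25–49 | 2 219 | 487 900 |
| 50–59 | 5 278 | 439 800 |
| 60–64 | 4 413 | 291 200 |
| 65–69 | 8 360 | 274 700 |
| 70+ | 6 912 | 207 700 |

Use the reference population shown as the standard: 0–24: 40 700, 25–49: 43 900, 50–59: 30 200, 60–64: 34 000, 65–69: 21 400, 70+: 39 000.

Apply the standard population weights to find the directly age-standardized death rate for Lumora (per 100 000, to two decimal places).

1474.05

Age-specific rates per 100 000 for Lumora: 140.63, 454.81, 1200.09, 1515.45, 3043.32, 3327.88.
Standard total = 209 200; weights = 0.1946, 0.2098, 0.1444, 0.1625, 0.1023, 0.1864.
Standardized rate: 0.1946×140.63 + 0.2098×454.81 + 0.1444×1200.09 + 0.1625×1515.45 + 0.1023×3043.32 + 0.1864×3327.88 = 1474.0535 per 100 000.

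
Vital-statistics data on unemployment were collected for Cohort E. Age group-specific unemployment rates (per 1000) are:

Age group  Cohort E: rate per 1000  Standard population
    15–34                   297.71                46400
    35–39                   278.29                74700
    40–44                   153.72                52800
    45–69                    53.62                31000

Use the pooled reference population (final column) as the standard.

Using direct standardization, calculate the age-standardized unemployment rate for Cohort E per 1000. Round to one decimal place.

216.6

Standard total = 204900; weights = 0.2265, 0.3646, 0.2577, 0.1513.
Standardized rate: 0.2265×297.71 + 0.3646×278.29 + 0.2577×153.72 + 0.1513×53.62 = 216.5966 per 1000.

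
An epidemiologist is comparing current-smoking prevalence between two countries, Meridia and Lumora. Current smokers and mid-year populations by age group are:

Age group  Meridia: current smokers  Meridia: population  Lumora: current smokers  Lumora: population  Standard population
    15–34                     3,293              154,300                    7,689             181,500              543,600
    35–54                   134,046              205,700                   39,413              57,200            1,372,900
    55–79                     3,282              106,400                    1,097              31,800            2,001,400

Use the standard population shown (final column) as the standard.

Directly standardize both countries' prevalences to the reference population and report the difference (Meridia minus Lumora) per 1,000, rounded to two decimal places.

-17.88

Age-specific rates per 1,000 for Meridia: 21.342, 651.658, 30.846.
For Lumora: 42.364, 689.038, 34.497.
Standard total = 3,917,900; weights = 0.1387, 0.3504, 0.5108.
Meridia: 0.1387×21.342 + 0.3504×651.658 + 0.5108×30.846 = 247.0704 per 1,000.
Lumora: 0.1387×42.364 + 0.3504×689.038 + 0.5108×34.497 = 264.9511 per 1,000.
Difference = 247.0704 − 264.9511 = -17.8807.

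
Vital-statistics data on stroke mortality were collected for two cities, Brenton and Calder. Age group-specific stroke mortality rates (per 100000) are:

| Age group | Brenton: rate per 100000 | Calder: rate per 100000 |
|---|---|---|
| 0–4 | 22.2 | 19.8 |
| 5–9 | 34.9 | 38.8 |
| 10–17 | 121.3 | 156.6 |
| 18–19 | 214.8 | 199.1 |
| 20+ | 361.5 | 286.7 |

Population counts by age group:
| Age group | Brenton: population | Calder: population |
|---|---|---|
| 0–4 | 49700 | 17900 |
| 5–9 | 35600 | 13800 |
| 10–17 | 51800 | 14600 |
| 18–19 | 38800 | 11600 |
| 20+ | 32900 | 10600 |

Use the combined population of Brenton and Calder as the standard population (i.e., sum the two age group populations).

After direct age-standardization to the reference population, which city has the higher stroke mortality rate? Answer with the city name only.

Combined standard total = 277300; weights = 0.2438, 0.1781, 0.2395, 0.1818, 0.1569.
Brenton: 0.2438×22.2 + 0.1781×34.9 + 0.2395×121.3 + 0.1818×214.8 + 0.1569×361.5 = 136.4236 per 100000.
Calder: 0.2438×19.8 + 0.1781×38.8 + 0.2395×156.6 + 0.1818×199.1 + 0.1569×286.7 = 130.3986 per 100000.

Brenton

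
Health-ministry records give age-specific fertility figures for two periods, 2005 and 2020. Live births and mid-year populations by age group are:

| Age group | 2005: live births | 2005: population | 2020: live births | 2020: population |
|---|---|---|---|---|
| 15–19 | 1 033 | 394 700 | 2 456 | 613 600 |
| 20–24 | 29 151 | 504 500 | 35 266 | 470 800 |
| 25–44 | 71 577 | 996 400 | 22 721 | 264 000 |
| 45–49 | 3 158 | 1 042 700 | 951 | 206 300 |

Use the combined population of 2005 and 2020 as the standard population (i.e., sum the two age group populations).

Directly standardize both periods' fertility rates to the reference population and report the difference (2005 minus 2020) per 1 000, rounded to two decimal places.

-8.46

Age-specific rates per 1 000 for 2005: 2.617, 57.782, 71.836, 3.029.
For 2020: 4.003, 74.907, 86.064, 4.610.
Combined standard total = 4 493 000; weights = 0.2244, 0.2171, 0.2805, 0.2780.
2005: 0.2244×2.617 + 0.2171×57.782 + 0.2805×71.836 + 0.2780×3.029 = 34.1238 per 1 000.
2020: 0.2244×4.003 + 0.2171×74.907 + 0.2805×86.064 + 0.2780×4.610 = 42.5830 per 1 000.
Difference = 34.1238 − 42.5830 = -8.4592.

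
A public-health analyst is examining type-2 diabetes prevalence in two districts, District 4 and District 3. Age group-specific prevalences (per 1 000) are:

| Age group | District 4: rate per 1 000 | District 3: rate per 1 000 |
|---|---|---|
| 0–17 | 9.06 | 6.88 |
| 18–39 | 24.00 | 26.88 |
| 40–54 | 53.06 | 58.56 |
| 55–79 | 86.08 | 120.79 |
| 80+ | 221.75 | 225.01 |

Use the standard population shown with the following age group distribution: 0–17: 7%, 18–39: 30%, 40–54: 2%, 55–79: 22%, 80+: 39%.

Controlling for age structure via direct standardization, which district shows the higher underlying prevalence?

Standard weights: 0.07, 0.30, 0.02, 0.22, 0.39.
District 4: 0.0700×9.06 + 0.3000×24.00 + 0.0200×53.06 + 0.2200×86.08 + 0.3900×221.75 = 114.3155 per 1 000.
District 3: 0.0700×6.88 + 0.3000×26.88 + 0.0200×58.56 + 0.2200×120.79 + 0.3900×225.01 = 124.0445 per 1 000.

District 3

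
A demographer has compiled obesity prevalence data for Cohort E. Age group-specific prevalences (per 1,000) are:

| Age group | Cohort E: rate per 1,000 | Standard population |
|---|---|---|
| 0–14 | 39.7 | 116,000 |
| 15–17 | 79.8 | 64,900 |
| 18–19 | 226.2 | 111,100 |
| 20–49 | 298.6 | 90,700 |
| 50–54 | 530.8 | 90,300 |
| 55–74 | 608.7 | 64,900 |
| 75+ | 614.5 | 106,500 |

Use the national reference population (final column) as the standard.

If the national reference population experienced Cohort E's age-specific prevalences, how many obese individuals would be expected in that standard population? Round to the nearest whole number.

214878

Expected obese individuals = Σ (standard pop × age-specific rate ÷ 1,000)
= 116,000×39.7/1,000 + 64,900×79.8/1,000 + 111,100×226.2/1,000 + 90,700×298.6/1,000 + 90,300×530.8/1,000 + 64,900×608.7/1,000 + 106,500×614.5/1,000
= 4605.20 + 5179.02 + 25130.82 + 27083.02 + 47931.24 + 39504.63 + 65444.25 = 214878.18.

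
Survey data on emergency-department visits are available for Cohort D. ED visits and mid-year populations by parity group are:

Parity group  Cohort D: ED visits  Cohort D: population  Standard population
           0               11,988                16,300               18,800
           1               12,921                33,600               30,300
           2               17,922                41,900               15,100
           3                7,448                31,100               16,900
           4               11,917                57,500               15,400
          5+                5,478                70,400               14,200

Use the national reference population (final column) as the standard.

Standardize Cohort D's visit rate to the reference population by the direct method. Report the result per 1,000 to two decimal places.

Parity-specific rates per 1,000 for Cohort D: 735.460, 384.554, 427.733, 239.486, 207.252, 77.812.
Standard total = 110,700; weights = 0.1698, 0.2737, 0.1364, 0.1527, 0.1391, 0.1283.
Standardized rate: 0.1698×735.460 + 0.2737×384.554 + 0.1364×427.733 + 0.1527×239.486 + 0.1391×207.252 + 0.1283×77.812 = 363.8782 per 1,000.

363.88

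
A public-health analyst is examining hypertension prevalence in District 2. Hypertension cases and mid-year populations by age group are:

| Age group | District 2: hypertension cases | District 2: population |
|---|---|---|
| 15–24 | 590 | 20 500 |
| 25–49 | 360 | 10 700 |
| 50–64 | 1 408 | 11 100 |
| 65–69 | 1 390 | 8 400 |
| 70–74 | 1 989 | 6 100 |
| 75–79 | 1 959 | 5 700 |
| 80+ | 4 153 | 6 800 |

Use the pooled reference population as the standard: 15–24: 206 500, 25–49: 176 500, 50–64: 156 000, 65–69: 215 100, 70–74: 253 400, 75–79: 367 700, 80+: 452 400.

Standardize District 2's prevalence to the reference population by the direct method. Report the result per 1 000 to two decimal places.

Age-specific rates per 1 000 for District 2: 28.780, 33.645, 126.847, 165.476, 326.066, 343.684, 610.735.
Standard total = 1 827 600; weights = 0.1130, 0.0966, 0.0854, 0.1177, 0.1387, 0.2012, 0.2475.
Standardized rate: 0.1130×28.780 + 0.0966×33.645 + 0.0854×126.847 + 0.1177×165.476 + 0.1387×326.066 + 0.2012×343.684 + 0.2475×610.735 = 302.3407 per 1 000.

302.34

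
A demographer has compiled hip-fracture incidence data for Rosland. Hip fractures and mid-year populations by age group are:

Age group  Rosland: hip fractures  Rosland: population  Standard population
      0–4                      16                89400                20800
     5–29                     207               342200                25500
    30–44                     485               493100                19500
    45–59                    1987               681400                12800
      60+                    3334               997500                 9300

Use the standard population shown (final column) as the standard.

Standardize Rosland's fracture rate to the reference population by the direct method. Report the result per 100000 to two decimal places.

Age-specific rates per 100000 for Rosland: 17.90, 60.49, 98.36, 291.61, 334.24.
Standard total = 87900; weights = 0.2366, 0.2901, 0.2218, 0.1456, 0.1058.
Standardized rate: 0.2366×17.90 + 0.2901×60.49 + 0.2218×98.36 + 0.1456×291.61 + 0.1058×334.24 = 121.4299 per 100000.

121.43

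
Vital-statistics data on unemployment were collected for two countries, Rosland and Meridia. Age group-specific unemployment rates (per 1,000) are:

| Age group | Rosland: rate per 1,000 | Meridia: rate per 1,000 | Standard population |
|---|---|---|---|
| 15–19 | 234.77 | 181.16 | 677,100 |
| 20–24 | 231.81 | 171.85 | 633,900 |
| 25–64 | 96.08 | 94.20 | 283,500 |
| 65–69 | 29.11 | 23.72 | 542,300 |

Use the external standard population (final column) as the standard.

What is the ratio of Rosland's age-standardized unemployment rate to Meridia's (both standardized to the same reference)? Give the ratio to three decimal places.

Standard total = 2,136,800; weights = 0.3169, 0.2967, 0.1327, 0.2538.
Rosland: 0.3169×234.77 + 0.2967×231.81 + 0.1327×96.08 + 0.2538×29.11 = 163.2966 per 1,000.
Meridia: 0.3169×181.16 + 0.2967×171.85 + 0.1327×94.20 + 0.2538×23.72 = 126.9039 per 1,000.
Ratio = 163.2966 ÷ 126.9039 = 1.28677.

1.287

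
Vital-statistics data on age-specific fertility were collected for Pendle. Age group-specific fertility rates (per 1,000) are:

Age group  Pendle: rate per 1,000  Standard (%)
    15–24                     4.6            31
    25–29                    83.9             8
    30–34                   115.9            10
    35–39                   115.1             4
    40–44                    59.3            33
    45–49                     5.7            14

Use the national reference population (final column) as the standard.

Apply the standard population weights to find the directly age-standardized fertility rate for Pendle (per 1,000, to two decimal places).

Standard weights: 0.31, 0.08, 0.10, 0.04, 0.33, 0.14.
Standardized rate: 0.3100×4.6 + 0.0800×83.9 + 0.1000×115.9 + 0.0400×115.1 + 0.3300×59.3 + 0.1400×5.7 = 44.6990 per 1,000.

44.70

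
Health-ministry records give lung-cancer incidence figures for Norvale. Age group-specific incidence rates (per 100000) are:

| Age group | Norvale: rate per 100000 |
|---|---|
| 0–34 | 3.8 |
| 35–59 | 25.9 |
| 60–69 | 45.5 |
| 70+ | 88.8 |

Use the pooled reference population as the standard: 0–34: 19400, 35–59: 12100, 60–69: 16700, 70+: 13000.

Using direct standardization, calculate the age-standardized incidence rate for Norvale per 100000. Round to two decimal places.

37.60

Standard total = 61200; weights = 0.3170, 0.1977, 0.2729, 0.2124.
Standardized rate: 0.3170×3.8 + 0.1977×25.9 + 0.2729×45.5 + 0.2124×88.8 = 37.6039 per 100000.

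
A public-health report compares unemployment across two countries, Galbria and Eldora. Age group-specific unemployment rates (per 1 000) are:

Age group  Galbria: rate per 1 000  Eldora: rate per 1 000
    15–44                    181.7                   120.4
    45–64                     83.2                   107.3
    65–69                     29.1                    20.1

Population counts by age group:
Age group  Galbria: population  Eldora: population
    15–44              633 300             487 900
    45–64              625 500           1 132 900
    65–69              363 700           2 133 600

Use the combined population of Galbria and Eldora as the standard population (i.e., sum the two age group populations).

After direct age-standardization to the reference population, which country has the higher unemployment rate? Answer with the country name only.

Combined standard total = 5 376 900; weights = 0.2085, 0.3270, 0.4644.
Galbria: 0.2085×181.7 + 0.3270×83.2 + 0.4644×29.1 = 78.6126 per 1 000.
Eldora: 0.2085×120.4 + 0.3270×107.3 + 0.4644×20.1 = 69.5316 per 1 000.

Galbria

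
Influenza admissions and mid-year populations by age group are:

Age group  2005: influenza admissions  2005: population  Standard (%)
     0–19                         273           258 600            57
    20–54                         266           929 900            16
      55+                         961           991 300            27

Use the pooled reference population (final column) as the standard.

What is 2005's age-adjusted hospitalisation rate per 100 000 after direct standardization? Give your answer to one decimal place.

90.9

Age-specific rates per 100 000 for 2005: 105.57, 28.61, 96.94.
Standard weights: 0.57, 0.16, 0.27.
Standardized rate: 0.5700×105.57 + 0.1600×28.61 + 0.2700×96.94 = 90.9256 per 100 000.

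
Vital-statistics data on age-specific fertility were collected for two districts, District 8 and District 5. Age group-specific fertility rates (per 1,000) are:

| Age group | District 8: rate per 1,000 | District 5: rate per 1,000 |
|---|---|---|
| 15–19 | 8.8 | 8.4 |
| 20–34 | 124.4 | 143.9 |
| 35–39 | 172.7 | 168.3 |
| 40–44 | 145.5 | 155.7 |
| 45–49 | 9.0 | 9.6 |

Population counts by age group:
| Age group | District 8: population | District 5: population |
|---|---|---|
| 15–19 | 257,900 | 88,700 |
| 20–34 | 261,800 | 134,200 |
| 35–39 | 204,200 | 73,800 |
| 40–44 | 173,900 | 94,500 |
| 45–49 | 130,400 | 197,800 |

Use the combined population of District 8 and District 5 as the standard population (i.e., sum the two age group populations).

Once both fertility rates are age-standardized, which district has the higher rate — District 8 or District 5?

Combined standard total = 1,617,200; weights = 0.2143, 0.2449, 0.1719, 0.1660, 0.2029.
District 8: 0.2143×8.8 + 0.2449×124.4 + 0.1719×172.7 + 0.1660×145.5 + 0.2029×9.0 = 88.0096 per 1,000.
District 5: 0.2143×8.4 + 0.2449×143.9 + 0.1719×168.3 + 0.1660×155.7 + 0.2029×9.6 = 93.7570 per 1,000.
The crude rates (93.93 vs 83.34) would put District 8 higher, but that reflects its age composition; once standardized to a common age structure, District 5 has the higher underlying rate.

District 5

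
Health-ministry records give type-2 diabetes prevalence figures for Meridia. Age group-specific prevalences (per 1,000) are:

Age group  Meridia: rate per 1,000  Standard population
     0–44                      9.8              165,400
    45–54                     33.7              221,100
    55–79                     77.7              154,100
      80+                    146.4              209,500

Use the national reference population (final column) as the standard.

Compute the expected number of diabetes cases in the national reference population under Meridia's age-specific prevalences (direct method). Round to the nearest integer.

Expected diabetes cases = Σ (standard pop × age-specific rate ÷ 1,000)
= 165,400×9.8/1,000 + 221,100×33.7/1,000 + 154,100×77.7/1,000 + 209,500×146.4/1,000
= 1620.92 + 7451.07 + 11973.57 + 30670.80 = 51716.36.

51716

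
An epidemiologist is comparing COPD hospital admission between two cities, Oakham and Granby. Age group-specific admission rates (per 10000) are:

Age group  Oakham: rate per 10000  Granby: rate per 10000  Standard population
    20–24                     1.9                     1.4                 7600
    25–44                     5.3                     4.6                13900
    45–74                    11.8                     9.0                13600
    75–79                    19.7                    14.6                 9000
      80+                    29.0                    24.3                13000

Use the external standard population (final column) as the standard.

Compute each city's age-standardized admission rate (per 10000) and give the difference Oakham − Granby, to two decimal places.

2.78

Standard total = 57100; weights = 0.1331, 0.2434, 0.2382, 0.1576, 0.2277.
Oakham: 0.1331×1.9 + 0.2434×5.3 + 0.2382×11.8 + 0.1576×19.7 + 0.2277×29.0 = 14.0611 per 10000.
Granby: 0.1331×1.4 + 0.2434×4.6 + 0.2382×9.0 + 0.1576×14.6 + 0.2277×24.3 = 11.2834 per 10000.
Difference = 14.0611 − 11.2834 = 2.7778.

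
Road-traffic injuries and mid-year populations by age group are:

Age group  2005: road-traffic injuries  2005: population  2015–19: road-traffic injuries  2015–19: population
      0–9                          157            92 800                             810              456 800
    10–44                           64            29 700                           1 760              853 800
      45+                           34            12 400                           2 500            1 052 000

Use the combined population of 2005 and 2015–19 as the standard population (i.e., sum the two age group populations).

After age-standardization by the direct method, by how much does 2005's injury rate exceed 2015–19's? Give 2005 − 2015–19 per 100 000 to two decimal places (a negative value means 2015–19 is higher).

Age-specific rates per 100 000 for 2005: 169.18, 215.49, 274.19.
For 2015–19: 177.32, 206.14, 237.64.
Combined standard total = 2 497 500; weights = 0.2201, 0.3538, 0.4262.
2005: 0.2201×169.18 + 0.3538×215.49 + 0.4262×274.19 = 230.3173 per 100 000.
2015–19: 0.2201×177.32 + 0.3538×206.14 + 0.4262×237.64 = 213.2230 per 100 000.
Difference = 230.3173 − 213.2230 = 17.0943.

17.09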